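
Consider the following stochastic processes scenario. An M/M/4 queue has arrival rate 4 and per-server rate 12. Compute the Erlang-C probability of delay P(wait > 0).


a = lambda/mu = 0.3333
rho = a/c = 0.0833
Erlang-C formula applied:
C(c,a) = 4.0209e-04

4.0209e-04


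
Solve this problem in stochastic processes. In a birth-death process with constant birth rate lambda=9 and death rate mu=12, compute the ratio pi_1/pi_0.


For birth-death process, pi_n/pi_0 = (lambda/mu)^n
= (9/12)^1
= 0.7500

0.7500


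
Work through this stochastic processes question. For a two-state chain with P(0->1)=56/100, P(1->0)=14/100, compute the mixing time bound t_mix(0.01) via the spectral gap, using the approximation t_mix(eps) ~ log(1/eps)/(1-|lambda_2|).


lambda_2 = |1 - p01 - p10| = |1 - 0.5600 - 0.1400| = 0.3000
t_mix ~ log(1/eps)/(1 - |lambda_2|)
= log(100)/(1 - 0.3000) = 4.6052/0.7000
= 6.5788

6.5788


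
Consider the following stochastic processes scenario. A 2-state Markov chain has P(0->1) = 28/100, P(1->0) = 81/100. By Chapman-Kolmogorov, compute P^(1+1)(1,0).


P^2 = P^1 * P^1
Computing via matrix multiplication of the transition matrix.
Entry (1,0) of P^2 = 0.7371

0.7371


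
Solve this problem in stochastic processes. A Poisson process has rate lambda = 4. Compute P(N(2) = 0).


P(N(t)=k) = (lambda*t)^k * exp(-lambda*t) / k!
lambda*t = 8
= 8^0 * exp(-8) / 0!
= 1 * 3.3546e-04 / 1
= 3.3546e-04

3.3546e-04


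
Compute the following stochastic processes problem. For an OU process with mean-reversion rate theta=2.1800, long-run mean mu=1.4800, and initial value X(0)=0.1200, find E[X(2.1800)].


E[X(t)] = mu + (X(0) - mu)*exp(-theta*t)
= 1.4800 + (0.1200 - 1.4800)*exp(-2.1800*2.1800)
= 1.4800 + -1.3600 * 0.0086
= 1.4683

1.4683


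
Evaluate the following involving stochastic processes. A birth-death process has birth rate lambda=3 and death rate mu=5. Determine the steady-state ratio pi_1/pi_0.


For birth-death process, pi_n/pi_0 = (lambda/mu)^n
= (3/5)^1
= 0.6000

0.6000


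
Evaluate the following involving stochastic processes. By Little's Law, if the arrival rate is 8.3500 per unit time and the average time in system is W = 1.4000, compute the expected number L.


Little's Law: L = lambda * W
= 8.3500 * 1.4000
= 11.6900

11.6900


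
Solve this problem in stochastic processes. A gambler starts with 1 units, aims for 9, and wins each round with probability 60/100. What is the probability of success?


Gambler's ruin formula:
r = q/p = 0.4000/0.6000 = 0.6667
P(win) = (1 - r^i)/(1 - r^N)
= (1 - 0.6667^1)/(1 - 0.6667^9)
= 0.3422

0.3422


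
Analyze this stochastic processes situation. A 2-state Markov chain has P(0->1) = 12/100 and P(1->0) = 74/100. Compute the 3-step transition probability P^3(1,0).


Computing P^3 by matrix multiplication.
P = [[0.8800, 0.1200], [0.7400, 0.2600]]
After raising P to the power 3:
P^3(1,0) = 0.8581

0.8581


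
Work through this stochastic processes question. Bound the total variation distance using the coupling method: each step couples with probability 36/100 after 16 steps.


TV distance bound <= (1-delta)^n
= (1 - 0.3600)^16
= 0.6400^16
= 7.9228e-04

7.9228e-04


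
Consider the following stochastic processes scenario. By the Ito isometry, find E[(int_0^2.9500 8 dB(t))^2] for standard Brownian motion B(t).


By Ito isometry: E[(int f dB)^2] = int f^2 dt
= 8^2 * 2.9500
= 64 * 2.9500 = 188.8000

188.8000


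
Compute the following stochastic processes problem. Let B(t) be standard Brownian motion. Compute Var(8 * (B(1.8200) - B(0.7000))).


Var(alpha*(B(t)-B(s))) = alpha^2 * (t-s)
= 8^2 * (1.8200 - 0.7000)
= 64 * 1.1200
= 71.6800

71.6800


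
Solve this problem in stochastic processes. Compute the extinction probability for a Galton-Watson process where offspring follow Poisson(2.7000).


Since mu = 2.7000 > 1, extinction prob q < 1.
Solve s = exp(mu*(s-1)) iteratively.
q = 0.0844

0.0844


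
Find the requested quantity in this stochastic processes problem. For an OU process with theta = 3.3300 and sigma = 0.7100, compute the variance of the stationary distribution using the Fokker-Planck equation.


Stationary variance = sigma^2 / (2*theta)
= 0.7100^2 / (2*3.3300)
= 0.5041 / 6.6600
= 0.0757

0.0757


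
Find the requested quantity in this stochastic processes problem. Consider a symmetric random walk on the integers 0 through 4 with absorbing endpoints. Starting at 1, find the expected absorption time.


For symmetric RW on 0,...,N with absorbing barriers, E(i) = i*(N-i)
E(1) = 1 * 3 = 3

3


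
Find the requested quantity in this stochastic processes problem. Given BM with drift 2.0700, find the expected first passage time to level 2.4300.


Expected first passage time = a/mu
= 2.4300/2.0700
= 1.1739

1.1739


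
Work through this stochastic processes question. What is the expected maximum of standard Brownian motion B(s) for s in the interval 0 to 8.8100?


E(max B(s)) = sqrt(2t/pi)
= sqrt(2*8.8100/pi)
= sqrt(5.6086)
= 2.3683

2.3683


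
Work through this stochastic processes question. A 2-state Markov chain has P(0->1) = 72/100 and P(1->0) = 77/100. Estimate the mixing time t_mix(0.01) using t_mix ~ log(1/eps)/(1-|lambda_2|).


lambda_2 = |1 - p01 - p10| = |1 - 0.7200 - 0.7700| = 0.4900
t_mix ~ log(1/eps)/(1 - |lambda_2|)
= log(100)/(1 - 0.4900) = 4.6052/0.5100
= 9.0297

9.0297


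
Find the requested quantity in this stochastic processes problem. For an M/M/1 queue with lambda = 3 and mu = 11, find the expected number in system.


rho = 3/11 = 0.2727
L = rho/(1-rho)
= 0.2727/0.7273
= 0.3750

0.3750


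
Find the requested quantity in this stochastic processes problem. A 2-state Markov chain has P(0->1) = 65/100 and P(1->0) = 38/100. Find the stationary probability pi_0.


Stationary distribution: pi_0 = p10/(p01+p10), pi_1 = p01/(p01+p10)
p01 = 0.6500, p10 = 0.3800
pi_0 = 0.3689

0.3689


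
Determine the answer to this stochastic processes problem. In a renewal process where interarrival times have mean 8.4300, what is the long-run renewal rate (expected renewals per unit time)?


Long-run renewal rate = 1/E(X)
= 1/8.4300
= 0.1186

0.1186


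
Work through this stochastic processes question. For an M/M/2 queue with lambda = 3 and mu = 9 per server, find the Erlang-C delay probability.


a = lambda/mu = 0.3333
rho = a/c = 0.1667
Erlang-C formula applied:
C(c,a) = 0.0476

0.0476


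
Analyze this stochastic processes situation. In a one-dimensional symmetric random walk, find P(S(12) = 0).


P(S(12) = 0) = C(12,6) / 4^6
= 924 / 4096
= 0.2256

0.2256


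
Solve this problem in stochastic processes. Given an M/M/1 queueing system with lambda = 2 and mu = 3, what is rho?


rho = lambda/mu
= 2/3
= 0.6667

0.6667


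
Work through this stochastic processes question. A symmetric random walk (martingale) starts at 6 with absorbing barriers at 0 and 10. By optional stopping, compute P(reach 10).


By optional stopping theorem: E(M at tau) = M(0) = 6
P(hit 10)*10 + P(hit 0)*0 = 6
P(hit 10) = (6 - 0)/(10 - 0) = 3/5 = 0.6000

0.6000


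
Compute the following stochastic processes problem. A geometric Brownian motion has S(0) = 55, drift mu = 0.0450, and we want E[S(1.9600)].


E[S(t)] = S(0) * exp(mu * t)
= 55 * exp(0.0450 * 1.9600)
= 55 * 1.0922
= 60.0714

60.0714


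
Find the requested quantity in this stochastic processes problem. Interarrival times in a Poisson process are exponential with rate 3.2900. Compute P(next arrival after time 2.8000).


P(X > t) = exp(-lambda * t)
= exp(-3.2900 * 2.8000)
= exp(-9.2120) = 9.9834e-05

9.9834e-05


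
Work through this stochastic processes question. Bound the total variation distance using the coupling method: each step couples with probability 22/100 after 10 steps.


TV distance bound <= (1-delta)^n
= (1 - 0.2200)^10
= 0.7800^10
= 0.0834

0.0834


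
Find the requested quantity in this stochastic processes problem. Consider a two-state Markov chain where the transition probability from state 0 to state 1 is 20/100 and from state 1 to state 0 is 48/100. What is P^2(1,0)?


Computing P^2 by matrix multiplication.
P = [[0.8000, 0.2000], [0.4800, 0.5200]]
After raising P to the power 2:
P^2(1,0) = 0.6336

0.6336


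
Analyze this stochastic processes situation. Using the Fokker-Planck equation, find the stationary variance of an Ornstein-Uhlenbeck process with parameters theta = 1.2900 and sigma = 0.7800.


Stationary variance = sigma^2 / (2*theta)
= 0.7800^2 / (2*1.2900)
= 0.6084 / 2.5800
= 0.2358

0.2358


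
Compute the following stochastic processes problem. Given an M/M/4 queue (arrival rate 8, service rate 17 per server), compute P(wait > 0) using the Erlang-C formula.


a = lambda/mu = 0.4706
rho = a/c = 0.1176
Erlang-C formula applied:
C(c,a) = 0.0014

0.0014


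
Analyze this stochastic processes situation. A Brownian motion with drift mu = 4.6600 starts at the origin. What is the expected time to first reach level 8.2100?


Expected first passage time = a/mu
= 8.2100/4.6600
= 1.7618

1.7618


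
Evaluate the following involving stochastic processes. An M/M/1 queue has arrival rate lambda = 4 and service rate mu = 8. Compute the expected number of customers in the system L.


rho = 4/8 = 0.5000
L = rho/(1-rho)
= 0.5000/0.5000
= 1.0000

1.0000


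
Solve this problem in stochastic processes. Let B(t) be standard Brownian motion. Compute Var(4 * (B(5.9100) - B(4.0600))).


Var(alpha*(B(t)-B(s))) = alpha^2 * (t-s)
= 4^2 * (5.9100 - 4.0600)
= 16 * 1.8500
= 29.6000

29.6000


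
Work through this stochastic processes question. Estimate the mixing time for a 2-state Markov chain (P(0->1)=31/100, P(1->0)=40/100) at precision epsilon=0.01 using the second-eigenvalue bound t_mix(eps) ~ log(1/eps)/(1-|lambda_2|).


lambda_2 = |1 - p01 - p10| = |1 - 0.3100 - 0.4000| = 0.2900
t_mix ~ log(1/eps)/(1 - |lambda_2|)
= log(100)/(1 - 0.2900) = 4.6052/0.7100
= 6.4862

6.4862


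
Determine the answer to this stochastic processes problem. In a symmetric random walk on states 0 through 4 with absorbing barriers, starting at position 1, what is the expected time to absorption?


For symmetric RW on 0,...,N with absorbing barriers, E(i) = i*(N-i)
E(1) = 1 * 3 = 3

3


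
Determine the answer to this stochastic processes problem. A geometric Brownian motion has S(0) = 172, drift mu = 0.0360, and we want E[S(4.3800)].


E[S(t)] = S(0) * exp(mu * t)
= 172 * exp(0.0360 * 4.3800)
= 172 * 1.1708
= 201.3761

201.3761


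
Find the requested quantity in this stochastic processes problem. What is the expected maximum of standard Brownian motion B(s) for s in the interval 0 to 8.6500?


E(max B(s)) = sqrt(2t/pi)
= sqrt(2*8.6500/pi)
= sqrt(5.5068)
= 2.3466

2.3466


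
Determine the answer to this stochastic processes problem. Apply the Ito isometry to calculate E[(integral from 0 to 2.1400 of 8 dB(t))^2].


By Ito isometry: E[(int f dB)^2] = int f^2 dt
= 8^2 * 2.1400
= 64 * 2.1400 = 136.9600

136.9600


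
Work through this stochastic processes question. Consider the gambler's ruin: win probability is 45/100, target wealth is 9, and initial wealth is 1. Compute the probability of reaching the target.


Gambler's ruin formula:
r = q/p = 0.5500/0.4500 = 1.2222
P(win) = (1 - r^i)/(1 - r^N)
= (1 - 1.2222^1)/(1 - 1.2222^9)
= 0.0437

0.0437


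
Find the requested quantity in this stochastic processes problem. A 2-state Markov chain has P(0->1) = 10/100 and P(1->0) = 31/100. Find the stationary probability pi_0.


Stationary distribution: pi_0 = p10/(p01+p10), pi_1 = p01/(p01+p10)
p01 = 0.1000, p10 = 0.3100
pi_0 = 0.7561

0.7561


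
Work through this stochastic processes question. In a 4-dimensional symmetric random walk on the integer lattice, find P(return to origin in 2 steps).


P(return in 2 steps) = P(reverse first step) = 1/(2d)
= 1/8
= 0.1250

0.1250


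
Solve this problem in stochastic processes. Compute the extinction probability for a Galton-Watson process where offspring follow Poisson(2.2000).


Since mu = 2.2000 > 1, extinction prob q < 1.
Solve s = exp(mu*(s-1)) iteratively.
q = 0.1563

0.1563


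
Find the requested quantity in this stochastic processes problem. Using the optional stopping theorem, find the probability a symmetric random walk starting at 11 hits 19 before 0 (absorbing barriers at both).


By optional stopping theorem: E(M at tau) = M(0) = 11
P(hit 19)*19 + P(hit 0)*0 = 11
P(hit 19) = (11 - 0)/(19 - 0) = 11/19 = 0.5789

0.5789


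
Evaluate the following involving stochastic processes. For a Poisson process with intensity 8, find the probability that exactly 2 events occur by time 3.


P(N(t)=k) = (lambda*t)^k * exp(-lambda*t) / k!
lambda*t = 24
= 24^2 * exp(-24) / 2!
= 576 * 3.7751e-11 / 2
= 1.0872e-08

1.0872e-08


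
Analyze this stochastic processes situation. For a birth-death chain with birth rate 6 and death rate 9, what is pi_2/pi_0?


For birth-death process, pi_n/pi_0 = (lambda/mu)^n
= (6/9)^2
= 0.4444

0.4444


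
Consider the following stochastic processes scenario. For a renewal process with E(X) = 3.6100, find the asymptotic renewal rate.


Long-run renewal rate = 1/E(X)
= 1/3.6100
= 0.2770

0.2770


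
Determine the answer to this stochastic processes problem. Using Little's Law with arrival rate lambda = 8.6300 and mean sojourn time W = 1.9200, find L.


Little's Law: L = lambda * W
= 8.6300 * 1.9200
= 16.5696

16.5696


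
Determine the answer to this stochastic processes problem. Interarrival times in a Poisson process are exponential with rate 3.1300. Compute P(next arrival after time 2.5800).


P(X > t) = exp(-lambda * t)
= exp(-3.1300 * 2.5800)
= exp(-8.0754) = 3.1110e-04

3.1110e-04


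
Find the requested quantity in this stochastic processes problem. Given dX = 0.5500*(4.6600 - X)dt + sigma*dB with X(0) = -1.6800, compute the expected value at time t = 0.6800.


E[X(t)] = mu + (X(0) - mu)*exp(-theta*t)
= 4.6600 + (-1.6800 - 4.6600)*exp(-0.5500*0.6800)
= 4.6600 + -6.3400 * 0.6880
= 0.2982

0.2982


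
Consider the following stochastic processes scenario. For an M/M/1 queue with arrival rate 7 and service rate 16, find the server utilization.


rho = lambda/mu
= 7/16
= 0.4375

0.4375


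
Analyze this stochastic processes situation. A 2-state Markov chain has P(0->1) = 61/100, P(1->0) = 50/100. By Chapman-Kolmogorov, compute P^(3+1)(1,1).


P^4 = P^3 * P^1
Computing via matrix multiplication of the transition matrix.
Entry (1,1) of P^4 = 0.5496

0.5496


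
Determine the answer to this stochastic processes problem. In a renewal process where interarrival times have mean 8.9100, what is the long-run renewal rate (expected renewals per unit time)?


Long-run renewal rate = 1/E(X)
= 1/8.9100
= 0.1122

0.1122


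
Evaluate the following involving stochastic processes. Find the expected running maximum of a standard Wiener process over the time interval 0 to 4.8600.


E(max B(s)) = sqrt(2t/pi)
= sqrt(2*4.8600/pi)
= sqrt(3.0940)
= 1.7590

1.7590


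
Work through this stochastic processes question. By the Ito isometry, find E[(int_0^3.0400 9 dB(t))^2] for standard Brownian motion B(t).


By Ito isometry: E[(int f dB)^2] = int f^2 dt
= 9^2 * 3.0400
= 81 * 3.0400 = 246.2400

246.2400


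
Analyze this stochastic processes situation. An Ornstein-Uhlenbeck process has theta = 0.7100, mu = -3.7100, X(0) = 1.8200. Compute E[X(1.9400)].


E[X(t)] = mu + (X(0) - mu)*exp(-theta*t)
= -3.7100 + (1.8200 - -3.7100)*exp(-0.7100*1.9400)
= -3.7100 + 5.5300 * 0.2522
= -2.3151

-2.3151


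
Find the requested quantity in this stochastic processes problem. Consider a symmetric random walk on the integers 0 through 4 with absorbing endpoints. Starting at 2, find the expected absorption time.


For symmetric RW on 0,...,N with absorbing barriers, E(i) = i*(N-i)
E(2) = 2 * 2 = 4

4


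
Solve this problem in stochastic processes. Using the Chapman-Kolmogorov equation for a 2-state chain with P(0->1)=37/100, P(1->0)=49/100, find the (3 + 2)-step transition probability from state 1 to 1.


P^5 = P^3 * P^2
Computing via matrix multiplication of the transition matrix.
Entry (1,1) of P^5 = 0.4303

0.4303


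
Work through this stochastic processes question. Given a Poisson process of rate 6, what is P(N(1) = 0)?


P(N(t)=k) = (lambda*t)^k * exp(-lambda*t) / k!
lambda*t = 6
= 6^0 * exp(-6) / 0!
= 1 * 0.0025 / 1
= 0.0025

0.0025


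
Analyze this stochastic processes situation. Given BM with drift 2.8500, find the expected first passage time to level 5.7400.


Expected first passage time = a/mu
= 5.7400/2.8500
= 2.0140

2.0140


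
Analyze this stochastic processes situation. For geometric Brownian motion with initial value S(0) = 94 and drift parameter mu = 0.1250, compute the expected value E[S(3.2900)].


E[S(t)] = S(0) * exp(mu * t)
= 94 * exp(0.1250 * 3.2900)
= 94 * 1.5087
= 141.8180

141.8180


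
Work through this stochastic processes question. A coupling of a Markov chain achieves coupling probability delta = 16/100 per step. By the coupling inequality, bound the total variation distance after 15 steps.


TV distance bound <= (1-delta)^n
= (1 - 0.1600)^15
= 0.8400^15
= 0.0731

0.0731


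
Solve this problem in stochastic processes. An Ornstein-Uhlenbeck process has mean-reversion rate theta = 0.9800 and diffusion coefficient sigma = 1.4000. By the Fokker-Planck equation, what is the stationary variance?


Stationary variance = sigma^2 / (2*theta)
= 1.4000^2 / (2*0.9800)
= 1.9600 / 1.9600
= 1.0000

1.0000


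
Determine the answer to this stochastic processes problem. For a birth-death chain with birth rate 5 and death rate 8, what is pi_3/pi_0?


For birth-death process, pi_n/pi_0 = (lambda/mu)^n
= (5/8)^3
= 0.2441

0.2441


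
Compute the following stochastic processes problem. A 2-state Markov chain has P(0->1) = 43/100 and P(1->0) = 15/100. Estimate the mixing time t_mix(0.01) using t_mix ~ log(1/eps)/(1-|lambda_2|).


lambda_2 = |1 - p01 - p10| = |1 - 0.4300 - 0.1500| = 0.4200
t_mix ~ log(1/eps)/(1 - |lambda_2|)
= log(100)/(1 - 0.4200) = 4.6052/0.5800
= 7.9399

7.9399


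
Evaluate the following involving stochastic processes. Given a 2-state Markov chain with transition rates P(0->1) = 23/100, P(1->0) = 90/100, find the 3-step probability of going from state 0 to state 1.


Computing P^3 by matrix multiplication.
P = [[0.7700, 0.2300], [0.9000, 0.1000]]
After raising P to the power 3:
P^3(0,1) = 0.2040

0.2040


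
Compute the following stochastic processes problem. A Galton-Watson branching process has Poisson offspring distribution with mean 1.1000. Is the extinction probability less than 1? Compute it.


Since mu = 1.1000 > 1, extinction prob q < 1.
Solve s = exp(mu*(s-1)) iteratively.
q = 0.8239

0.8239


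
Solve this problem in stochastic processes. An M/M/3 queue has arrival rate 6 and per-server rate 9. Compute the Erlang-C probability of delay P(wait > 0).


a = lambda/mu = 0.6667
rho = a/c = 0.2222
Erlang-C formula applied:
C(c,a) = 0.0325

0.0325


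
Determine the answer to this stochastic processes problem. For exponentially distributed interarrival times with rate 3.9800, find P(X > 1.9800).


P(X > t) = exp(-lambda * t)
= exp(-3.9800 * 1.9800)
= exp(-7.8804) = 3.7808e-04

3.7808e-04


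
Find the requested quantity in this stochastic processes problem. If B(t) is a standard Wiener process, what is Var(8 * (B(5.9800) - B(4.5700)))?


Var(alpha*(B(t)-B(s))) = alpha^2 * (t-s)
= 8^2 * (5.9800 - 4.5700)
= 64 * 1.4100
= 90.2400

90.2400


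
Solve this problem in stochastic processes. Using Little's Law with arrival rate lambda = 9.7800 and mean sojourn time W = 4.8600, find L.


Little's Law: L = lambda * W
= 9.7800 * 4.8600
= 47.5308

47.5308


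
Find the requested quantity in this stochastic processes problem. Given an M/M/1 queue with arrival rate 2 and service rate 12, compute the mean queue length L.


rho = 2/12 = 0.1667
L = rho/(1-rho)
= 0.1667/0.8333
= 0.2000

0.2000


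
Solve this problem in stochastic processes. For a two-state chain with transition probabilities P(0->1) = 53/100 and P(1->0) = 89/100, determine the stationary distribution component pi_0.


Stationary distribution: pi_0 = p10/(p01+p10), pi_1 = p01/(p01+p10)
p01 = 0.5300, p10 = 0.8900
pi_0 = 0.6268

0.6268


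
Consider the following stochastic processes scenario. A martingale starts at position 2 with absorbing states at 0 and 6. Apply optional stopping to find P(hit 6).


By optional stopping theorem: E(M at tau) = M(0) = 2
P(hit 6)*6 + P(hit 0)*0 = 2
P(hit 6) = (2 - 0)/(6 - 0) = 1/3 = 0.3333

0.3333


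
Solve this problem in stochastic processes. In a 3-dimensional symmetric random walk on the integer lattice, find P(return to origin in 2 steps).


P(return in 2 steps) = P(reverse first step) = 1/(2d)
= 1/6
= 0.1667

0.1667


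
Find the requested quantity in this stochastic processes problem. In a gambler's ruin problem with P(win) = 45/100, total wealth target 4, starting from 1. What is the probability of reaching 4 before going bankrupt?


Gambler's ruin formula:
r = q/p = 0.5500/0.4500 = 1.2222
P(win) = (1 - r^i)/(1 - r^N)
= (1 - 1.2222^1)/(1 - 1.2222^4)
= 0.1804

0.1804


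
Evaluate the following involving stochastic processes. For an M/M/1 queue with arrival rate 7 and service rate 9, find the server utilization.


rho = lambda/mu
= 7/9
= 0.7778

0.7778


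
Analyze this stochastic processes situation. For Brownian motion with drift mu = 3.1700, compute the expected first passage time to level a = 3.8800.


Expected first passage time = a/mu
= 3.8800/3.1700
= 1.2240

1.2240


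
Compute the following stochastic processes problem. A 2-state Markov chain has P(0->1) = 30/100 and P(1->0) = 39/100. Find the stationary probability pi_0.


Stationary distribution: pi_0 = p10/(p01+p10), pi_1 = p01/(p01+p10)
p01 = 0.3000, p10 = 0.3900
pi_0 = 0.5652

0.5652


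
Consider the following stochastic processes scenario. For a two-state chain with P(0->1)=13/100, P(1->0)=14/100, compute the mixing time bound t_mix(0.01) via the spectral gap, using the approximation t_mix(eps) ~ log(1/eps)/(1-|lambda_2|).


lambda_2 = |1 - p01 - p10| = |1 - 0.1300 - 0.1400| = 0.7300
t_mix ~ log(1/eps)/(1 - |lambda_2|)
= log(100)/(1 - 0.7300) = 4.6052/0.2700
= 17.0562

17.0562


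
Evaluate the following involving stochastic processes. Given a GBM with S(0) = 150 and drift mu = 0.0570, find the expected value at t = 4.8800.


E[S(t)] = S(0) * exp(mu * t)
= 150 * exp(0.0570 * 4.8800)
= 150 * 1.3207
= 198.1046

198.1046


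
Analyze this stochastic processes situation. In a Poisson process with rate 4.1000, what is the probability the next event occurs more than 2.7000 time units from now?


P(X > t) = exp(-lambda * t)
= exp(-4.1000 * 2.7000)
= exp(-11.0700) = 1.5573e-05

1.5573e-05


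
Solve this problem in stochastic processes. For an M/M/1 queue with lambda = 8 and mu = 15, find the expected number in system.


rho = 8/15 = 0.5333
L = rho/(1-rho)
= 0.5333/0.4667
= 1.1429

1.1429


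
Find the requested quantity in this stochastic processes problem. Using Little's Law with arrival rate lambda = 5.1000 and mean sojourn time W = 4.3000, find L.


Little's Law: L = lambda * W
= 5.1000 * 4.3000
= 21.9300

21.9300


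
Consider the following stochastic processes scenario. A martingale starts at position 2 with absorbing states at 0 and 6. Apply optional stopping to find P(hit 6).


By optional stopping theorem: E(M at tau) = M(0) = 2
P(hit 6)*6 + P(hit 0)*0 = 2
P(hit 6) = (2 - 0)/(6 - 0) = 1/3 = 0.3333

0.3333


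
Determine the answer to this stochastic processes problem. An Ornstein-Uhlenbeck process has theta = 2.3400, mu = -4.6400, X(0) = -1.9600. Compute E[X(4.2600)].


E[X(t)] = mu + (X(0) - mu)*exp(-theta*t)
= -4.6400 + (-1.9600 - -4.6400)*exp(-2.3400*4.2600)
= -4.6400 + 2.6800 * 4.6857e-05
= -4.6399

-4.6399


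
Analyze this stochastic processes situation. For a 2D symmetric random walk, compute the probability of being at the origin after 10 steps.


P = C(10,5)^2 / 4^10
= 252^2 / 1048576
= 63504 / 1048576
= 0.0606

0.0606


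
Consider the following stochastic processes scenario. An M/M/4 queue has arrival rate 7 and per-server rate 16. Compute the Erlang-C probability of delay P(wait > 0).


a = lambda/mu = 0.4375
rho = a/c = 0.1094
Erlang-C formula applied:
C(c,a) = 0.0011

0.0011


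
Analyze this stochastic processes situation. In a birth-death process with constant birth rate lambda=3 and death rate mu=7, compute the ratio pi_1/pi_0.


For birth-death process, pi_n/pi_0 = (lambda/mu)^n
= (3/7)^1
= 0.4286

0.4286


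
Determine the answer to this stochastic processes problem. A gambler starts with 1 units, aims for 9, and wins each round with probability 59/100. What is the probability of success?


Gambler's ruin formula:
r = q/p = 0.4100/0.5900 = 0.6949
P(win) = (1 - r^i)/(1 - r^N)
= (1 - 0.6949^1)/(1 - 0.6949^9)
= 0.3171

0.3171


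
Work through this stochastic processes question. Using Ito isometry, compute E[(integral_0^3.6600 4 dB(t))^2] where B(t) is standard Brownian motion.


By Ito isometry: E[(int f dB)^2] = int f^2 dt
= 4^2 * 3.6600
= 16 * 3.6600 = 58.5600

58.5600


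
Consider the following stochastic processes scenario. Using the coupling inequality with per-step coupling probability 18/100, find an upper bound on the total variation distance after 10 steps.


TV distance bound <= (1-delta)^n
= (1 - 0.1800)^10
= 0.8200^10
= 0.1374

0.1374


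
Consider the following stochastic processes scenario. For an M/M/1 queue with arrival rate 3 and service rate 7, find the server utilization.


rho = lambda/mu
= 3/7
= 0.4286

0.4286


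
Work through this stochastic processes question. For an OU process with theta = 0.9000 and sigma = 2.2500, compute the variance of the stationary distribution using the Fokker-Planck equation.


Stationary variance = sigma^2 / (2*theta)
= 2.2500^2 / (2*0.9000)
= 5.0625 / 1.8000
= 2.8125

2.8125


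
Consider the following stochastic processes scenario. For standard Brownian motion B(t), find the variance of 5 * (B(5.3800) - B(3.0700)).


Var(alpha*(B(t)-B(s))) = alpha^2 * (t-s)
= 5^2 * (5.3800 - 3.0700)
= 25 * 2.3100
= 57.7500

57.7500


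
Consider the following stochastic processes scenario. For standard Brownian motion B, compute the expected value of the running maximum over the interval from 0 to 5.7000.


E(max B(s)) = sqrt(2t/pi)
= sqrt(2*5.7000/pi)
= sqrt(3.6287)
= 1.9049

1.9049


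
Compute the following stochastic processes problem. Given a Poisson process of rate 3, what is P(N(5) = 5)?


P(N(t)=k) = (lambda*t)^k * exp(-lambda*t) / k!
lambda*t = 15
= 15^5 * exp(-15) / 5!
= 759375 * 3.0590e-07 / 120
= 0.0019

0.0019


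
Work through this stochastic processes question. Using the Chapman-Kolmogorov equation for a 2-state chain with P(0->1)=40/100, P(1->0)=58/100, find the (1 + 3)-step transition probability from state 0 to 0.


P^4 = P^1 * P^3
Computing via matrix multiplication of the transition matrix.
Entry (0,0) of P^4 = 0.5918

0.5918


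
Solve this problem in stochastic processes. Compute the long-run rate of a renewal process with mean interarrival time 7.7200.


Long-run renewal rate = 1/E(X)
= 1/7.7200
= 0.1295

0.1295


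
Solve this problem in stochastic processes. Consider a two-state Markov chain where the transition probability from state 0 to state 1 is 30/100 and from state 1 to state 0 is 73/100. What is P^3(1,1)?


Computing P^3 by matrix multiplication.
P = [[0.7000, 0.3000], [0.7300, 0.2700]]
After raising P to the power 3:
P^3(1,1) = 0.2912

0.2912


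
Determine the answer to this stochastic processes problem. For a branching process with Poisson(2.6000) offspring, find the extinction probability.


Since mu = 2.6000 > 1, extinction prob q < 1.
Solve s = exp(mu*(s-1)) iteratively.
q = 0.0951

0.0951


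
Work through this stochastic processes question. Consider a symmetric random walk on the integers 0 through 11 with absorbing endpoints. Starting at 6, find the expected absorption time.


For symmetric RW on 0,...,N with absorbing barriers, E(i) = i*(N-i)
E(6) = 6 * 5 = 30

30


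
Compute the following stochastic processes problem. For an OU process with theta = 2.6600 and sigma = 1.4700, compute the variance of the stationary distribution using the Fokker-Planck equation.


Stationary variance = sigma^2 / (2*theta)
= 1.4700^2 / (2*2.6600)
= 2.1609 / 5.3200
= 0.4062

0.4062


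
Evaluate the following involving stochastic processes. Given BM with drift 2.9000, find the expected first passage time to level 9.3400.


Expected first passage time = a/mu
= 9.3400/2.9000
= 3.2207

3.2207


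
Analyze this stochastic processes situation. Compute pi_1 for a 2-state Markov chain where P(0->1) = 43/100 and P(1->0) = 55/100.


Stationary distribution: pi_0 = p10/(p01+p10), pi_1 = p01/(p01+p10)
p01 = 0.4300, p10 = 0.5500
pi_1 = 0.4388

0.4388


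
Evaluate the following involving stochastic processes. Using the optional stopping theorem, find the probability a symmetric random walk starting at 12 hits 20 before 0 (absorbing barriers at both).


By optional stopping theorem: E(M at tau) = M(0) = 12
P(hit 20)*20 + P(hit 0)*0 = 12
P(hit 20) = (12 - 0)/(20 - 0) = 3/5 = 0.6000

0.6000


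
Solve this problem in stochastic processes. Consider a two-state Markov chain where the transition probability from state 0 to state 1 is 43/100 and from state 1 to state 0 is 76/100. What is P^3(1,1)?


Computing P^3 by matrix multiplication.
P = [[0.5700, 0.4300], [0.7600, 0.2400]]
After raising P to the power 3:
P^3(1,1) = 0.3570

0.3570


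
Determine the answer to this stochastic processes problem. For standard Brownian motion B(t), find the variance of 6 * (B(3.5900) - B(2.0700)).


Var(alpha*(B(t)-B(s))) = alpha^2 * (t-s)
= 6^2 * (3.5900 - 2.0700)
= 36 * 1.5200
= 54.7200

54.7200


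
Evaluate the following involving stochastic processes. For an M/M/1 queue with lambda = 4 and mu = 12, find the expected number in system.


rho = 4/12 = 0.3333
L = rho/(1-rho)
= 0.3333/0.6667
= 0.5000

0.5000


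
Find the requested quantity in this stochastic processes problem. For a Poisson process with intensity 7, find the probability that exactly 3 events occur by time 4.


P(N(t)=k) = (lambda*t)^k * exp(-lambda*t) / k!
lambda*t = 28
= 28^3 * exp(-28) / 3!
= 21952 * 6.9144e-13 / 6
= 2.5297e-09

2.5297e-09


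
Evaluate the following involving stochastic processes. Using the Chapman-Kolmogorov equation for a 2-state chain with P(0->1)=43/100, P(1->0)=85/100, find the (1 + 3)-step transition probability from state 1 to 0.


P^4 = P^1 * P^3
Computing via matrix multiplication of the transition matrix.
Entry (1,0) of P^4 = 0.6600

0.6600


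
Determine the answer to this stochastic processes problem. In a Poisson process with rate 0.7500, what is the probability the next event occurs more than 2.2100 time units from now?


P(X > t) = exp(-lambda * t)
= exp(-0.7500 * 2.2100)
= exp(-1.6575) = 0.1906

0.1906


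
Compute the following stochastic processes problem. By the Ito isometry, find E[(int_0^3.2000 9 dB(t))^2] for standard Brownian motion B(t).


By Ito isometry: E[(int f dB)^2] = int f^2 dt
= 9^2 * 3.2000
= 81 * 3.2000 = 259.2000

259.2000


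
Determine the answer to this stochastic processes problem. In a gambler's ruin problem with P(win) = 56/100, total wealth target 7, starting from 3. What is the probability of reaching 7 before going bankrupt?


Gambler's ruin formula:
r = q/p = 0.4400/0.5600 = 0.7857
P(win) = (1 - r^i)/(1 - r^N)
= (1 - 0.7857^3)/(1 - 0.7857^7)
= 0.6317

0.6317


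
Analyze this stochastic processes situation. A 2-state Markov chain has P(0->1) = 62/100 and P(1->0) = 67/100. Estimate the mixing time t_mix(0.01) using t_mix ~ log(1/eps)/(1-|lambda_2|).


lambda_2 = |1 - p01 - p10| = |1 - 0.6200 - 0.6700| = 0.2900
t_mix ~ log(1/eps)/(1 - |lambda_2|)
= log(100)/(1 - 0.2900) = 4.6052/0.7100
= 6.4862

6.4862


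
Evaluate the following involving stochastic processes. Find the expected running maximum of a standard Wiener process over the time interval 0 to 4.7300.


E(max B(s)) = sqrt(2t/pi)
= sqrt(2*4.7300/pi)
= sqrt(3.0112)
= 1.7353

1.7353


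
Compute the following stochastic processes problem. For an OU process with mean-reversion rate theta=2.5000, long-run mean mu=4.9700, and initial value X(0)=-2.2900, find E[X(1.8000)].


E[X(t)] = mu + (X(0) - mu)*exp(-theta*t)
= 4.9700 + (-2.2900 - 4.9700)*exp(-2.5000*1.8000)
= 4.9700 + -7.2600 * 0.0111
= 4.8893

4.8893


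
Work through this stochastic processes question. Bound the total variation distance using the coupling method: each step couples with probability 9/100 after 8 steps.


TV distance bound <= (1-delta)^n
= (1 - 0.0900)^8
= 0.9100^8
= 0.4703

0.4703


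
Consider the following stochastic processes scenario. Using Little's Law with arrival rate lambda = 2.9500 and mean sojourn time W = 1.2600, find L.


Little's Law: L = lambda * W
= 2.9500 * 1.2600
= 3.7170

3.7170


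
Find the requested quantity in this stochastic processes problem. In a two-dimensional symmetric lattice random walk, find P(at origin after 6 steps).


P = C(6,3)^2 / 4^6
= 20^2 / 4096
= 400 / 4096
= 0.0977

0.0977


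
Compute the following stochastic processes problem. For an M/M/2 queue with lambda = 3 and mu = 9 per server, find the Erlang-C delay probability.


a = lambda/mu = 0.3333
rho = a/c = 0.1667
Erlang-C formula applied:
C(c,a) = 0.0476

0.0476


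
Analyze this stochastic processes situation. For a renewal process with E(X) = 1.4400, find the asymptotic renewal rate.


Long-run renewal rate = 1/E(X)
= 1/1.4400
= 0.6944

0.6944


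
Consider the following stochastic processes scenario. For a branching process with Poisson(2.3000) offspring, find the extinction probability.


Since mu = 2.3000 > 1, extinction prob q < 1.
Solve s = exp(mu*(s-1)) iteratively.
q = 0.1376

0.1376


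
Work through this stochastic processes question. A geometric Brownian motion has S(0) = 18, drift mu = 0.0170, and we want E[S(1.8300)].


E[S(t)] = S(0) * exp(mu * t)
= 18 * exp(0.0170 * 1.8300)
= 18 * 1.0316
= 18.5688

18.5688


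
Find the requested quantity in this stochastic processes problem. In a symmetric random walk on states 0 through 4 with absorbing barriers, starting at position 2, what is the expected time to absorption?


For symmetric RW on 0,...,N with absorbing barriers, E(i) = i*(N-i)
E(2) = 2 * 2 = 4

4


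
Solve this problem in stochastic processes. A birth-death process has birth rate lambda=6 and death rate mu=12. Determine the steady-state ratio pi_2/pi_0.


For birth-death process, pi_n/pi_0 = (lambda/mu)^n
= (6/12)^2
= 0.2500

0.2500


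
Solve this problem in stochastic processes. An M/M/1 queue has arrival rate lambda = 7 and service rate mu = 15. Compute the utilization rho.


rho = lambda/mu
= 7/15
= 0.4667

0.4667


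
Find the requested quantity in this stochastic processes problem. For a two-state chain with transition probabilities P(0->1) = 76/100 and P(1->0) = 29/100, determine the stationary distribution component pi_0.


Stationary distribution: pi_0 = p10/(p01+p10), pi_1 = p01/(p01+p10)
p01 = 0.7600, p10 = 0.2900
pi_0 = 0.2762

0.2762


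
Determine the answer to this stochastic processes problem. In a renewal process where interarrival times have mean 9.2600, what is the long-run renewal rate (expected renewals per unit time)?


Long-run renewal rate = 1/E(X)
= 1/9.2600
= 0.1080

0.1080


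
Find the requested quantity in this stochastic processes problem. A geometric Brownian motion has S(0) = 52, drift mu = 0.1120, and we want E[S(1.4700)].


E[S(t)] = S(0) * exp(mu * t)
= 52 * exp(0.1120 * 1.4700)
= 52 * 1.1790
= 61.3064

61.3064


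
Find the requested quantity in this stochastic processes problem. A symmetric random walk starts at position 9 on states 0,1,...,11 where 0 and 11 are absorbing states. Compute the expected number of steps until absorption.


For symmetric RW on 0,...,N with absorbing barriers, E(i) = i*(N-i)
E(9) = 9 * 2 = 18

18


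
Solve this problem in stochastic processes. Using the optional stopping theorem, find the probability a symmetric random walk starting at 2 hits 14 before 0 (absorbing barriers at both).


By optional stopping theorem: E(M at tau) = M(0) = 2
P(hit 14)*14 + P(hit 0)*0 = 2
P(hit 14) = (2 - 0)/(14 - 0) = 1/7 = 0.1429

0.1429


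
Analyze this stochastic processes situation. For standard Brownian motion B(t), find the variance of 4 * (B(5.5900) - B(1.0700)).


Var(alpha*(B(t)-B(s))) = alpha^2 * (t-s)
= 4^2 * (5.5900 - 1.0700)
= 16 * 4.5200
= 72.3200

72.3200


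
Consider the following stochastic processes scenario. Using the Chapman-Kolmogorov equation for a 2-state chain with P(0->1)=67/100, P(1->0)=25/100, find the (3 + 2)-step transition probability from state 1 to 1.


P^5 = P^3 * P^2
Computing via matrix multiplication of the transition matrix.
Entry (1,1) of P^5 = 0.7283

0.7283


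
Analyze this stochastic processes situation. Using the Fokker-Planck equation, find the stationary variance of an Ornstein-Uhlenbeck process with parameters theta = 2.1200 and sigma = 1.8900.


Stationary variance = sigma^2 / (2*theta)
= 1.8900^2 / (2*2.1200)
= 3.5721 / 4.2400
= 0.8425

0.8425


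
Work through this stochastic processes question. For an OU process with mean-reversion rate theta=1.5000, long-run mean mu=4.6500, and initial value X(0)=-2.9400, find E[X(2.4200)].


E[X(t)] = mu + (X(0) - mu)*exp(-theta*t)
= 4.6500 + (-2.9400 - 4.6500)*exp(-1.5000*2.4200)
= 4.6500 + -7.5900 * 0.0265
= 4.4487

4.4487


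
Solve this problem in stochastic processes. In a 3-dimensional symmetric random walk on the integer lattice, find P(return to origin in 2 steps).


P(return in 2 steps) = P(reverse first step) = 1/(2d)
= 1/6
= 0.1667

0.1667


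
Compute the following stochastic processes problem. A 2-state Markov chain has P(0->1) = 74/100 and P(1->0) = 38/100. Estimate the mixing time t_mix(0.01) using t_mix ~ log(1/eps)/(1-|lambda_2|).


lambda_2 = |1 - p01 - p10| = |1 - 0.7400 - 0.3800| = 0.1200
t_mix ~ log(1/eps)/(1 - |lambda_2|)
= log(100)/(1 - 0.1200) = 4.6052/0.8800
= 5.2331

5.2331


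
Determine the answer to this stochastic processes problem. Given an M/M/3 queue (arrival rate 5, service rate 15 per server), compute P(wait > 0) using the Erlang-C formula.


a = lambda/mu = 0.3333
rho = a/c = 0.1111
Erlang-C formula applied:
C(c,a) = 0.0050

0.0050


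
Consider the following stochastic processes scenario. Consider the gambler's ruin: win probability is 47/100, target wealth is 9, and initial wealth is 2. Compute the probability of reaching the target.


Gambler's ruin formula:
r = q/p = 0.5300/0.4700 = 1.1277
P(win) = (1 - r^i)/(1 - r^N)
= (1 - 1.1277^2)/(1 - 1.1277^9)
= 0.1394

0.1394


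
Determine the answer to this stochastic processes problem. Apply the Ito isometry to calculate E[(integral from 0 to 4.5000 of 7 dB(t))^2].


By Ito isometry: E[(int f dB)^2] = int f^2 dt
= 7^2 * 4.5000
= 49 * 4.5000 = 220.5000

220.5000


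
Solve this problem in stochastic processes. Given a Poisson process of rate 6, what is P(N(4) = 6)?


P(N(t)=k) = (lambda*t)^k * exp(-lambda*t) / k!
lambda*t = 24
= 24^6 * exp(-24) / 6!
= 191102976 * 3.7751e-11 / 720
= 1.0020e-05

1.0020e-05


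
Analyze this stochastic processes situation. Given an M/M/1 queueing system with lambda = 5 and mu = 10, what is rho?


rho = lambda/mu
= 5/10
= 0.5000

0.5000
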